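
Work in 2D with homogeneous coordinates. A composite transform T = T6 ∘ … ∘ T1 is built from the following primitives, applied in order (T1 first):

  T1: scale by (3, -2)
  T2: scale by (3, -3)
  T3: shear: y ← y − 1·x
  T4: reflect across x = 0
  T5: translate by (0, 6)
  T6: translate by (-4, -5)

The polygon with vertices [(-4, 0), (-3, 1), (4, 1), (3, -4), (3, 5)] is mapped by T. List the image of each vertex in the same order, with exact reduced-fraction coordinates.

T1 scale by (3, -2): (-4, 0) → (-12, 0); (-3, 1) → (-9, -2); (4, 1) → (12, -2); (3, -4) → (9, 8); (3, 5) → (9, -10)
T2 scale by (3, -3): (-12, 0) → (-36, 0); (-9, -2) → (-27, 6); (12, -2) → (36, 6); (9, 8) → (27, -24); (9, -10) → (27, 30)
T3 shear: y ← y − 1·x: (-36, 0) → (-36, 36); (-27, 6) → (-27, 33); (36, 6) → (36, -30); (27, -24) → (27, -51); (27, 30) → (27, 3)
T4 reflect across x = 0: (-36, 36) → (36, 36); (-27, 33) → (27, 33); (36, -30) → (-36, -30); (27, -51) → (-27, -51); (27, 3) → (-27, 3)
T5 translate by (0, 6): (36, 36) → (36, 42); (27, 33) → (27, 39); (-36, -30) → (-36, -24); (-27, -51) → (-27, -45); (-27, 3) → (-27, 9)
T6 translate by (-4, -5): (36, 42) → (32, 37); (27, 39) → (23, 34); (-36, -24) → (-40, -29); (-27, -45) → (-31, -50); (-27, 9) → (-31, 4)

image vertices: (32, 37), (23, 34), (-40, -29), (-31, -50), (-31, 4)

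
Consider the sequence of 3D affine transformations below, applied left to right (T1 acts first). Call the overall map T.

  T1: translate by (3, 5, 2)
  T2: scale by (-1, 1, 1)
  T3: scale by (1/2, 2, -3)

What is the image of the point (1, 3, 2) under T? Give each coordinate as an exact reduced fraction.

T(p) = (-2, 16, -12)

T1 translate by (3, 5, 2): (1, 3, 2) → (4, 8, 4)
T2 scale by (-1, 1, 1): (4, 8, 4) → (-4, 8, 4)
T3 scale by (1/2, 2, -3): (-4, 8, 4) → (-2, 16, -12)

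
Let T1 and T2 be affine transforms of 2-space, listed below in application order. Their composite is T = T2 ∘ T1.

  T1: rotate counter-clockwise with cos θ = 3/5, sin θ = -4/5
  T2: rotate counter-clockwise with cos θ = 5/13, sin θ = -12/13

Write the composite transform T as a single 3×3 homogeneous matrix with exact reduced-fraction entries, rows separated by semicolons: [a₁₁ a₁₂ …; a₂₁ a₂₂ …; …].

T = [-33/65 56/65 0; -56/65 -33/65 0; 0 0 1]

T1 = [3/5 4/5 0; -4/5 3/5 0; 0 0 1]
T2·T1 = [-33/65 56/65 0; -56/65 -33/65 0; 0 0 1]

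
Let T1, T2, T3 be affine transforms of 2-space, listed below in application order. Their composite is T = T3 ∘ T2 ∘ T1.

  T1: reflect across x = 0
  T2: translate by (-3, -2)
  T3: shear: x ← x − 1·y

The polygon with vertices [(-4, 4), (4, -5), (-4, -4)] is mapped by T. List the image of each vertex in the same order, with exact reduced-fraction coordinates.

T1 reflect across x = 0: (-4, 4) → (4, 4); (4, -5) → (-4, -5); (-4, -4) → (4, -4)
T2 translate by (-3, -2): (4, 4) → (1, 2); (-4, -5) → (-7, -7); (4, -4) → (1, -6)
T3 shear: x ← x − 1·y: (1, 2) → (-1, 2); (-7, -7) → (0, -7); (1, -6) → (7, -6)

image vertices: (-1, 2), (0, -7), (7, -6)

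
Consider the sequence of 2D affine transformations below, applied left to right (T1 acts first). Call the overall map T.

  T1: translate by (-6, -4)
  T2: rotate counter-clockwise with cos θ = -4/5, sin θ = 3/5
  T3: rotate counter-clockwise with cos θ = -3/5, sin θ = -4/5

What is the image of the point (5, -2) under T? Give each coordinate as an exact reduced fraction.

T1 translate by (-6, -4): (5, -2) → (-1, -6)
T2 rotate counter-clockwise with cos θ = -4/5, sin θ = 3/5: (-1, -6) → (22/5, 21/5)
T3 rotate counter-clockwise with cos θ = -3/5, sin θ = -4/5: (22/5, 21/5) → (18/25, -151/25)

T(p) = (18/25, -151/25)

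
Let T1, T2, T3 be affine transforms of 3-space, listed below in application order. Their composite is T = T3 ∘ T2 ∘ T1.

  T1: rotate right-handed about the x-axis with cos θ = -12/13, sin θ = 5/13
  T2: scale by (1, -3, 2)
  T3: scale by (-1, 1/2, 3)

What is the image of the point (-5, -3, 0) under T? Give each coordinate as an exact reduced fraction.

T(p) = (5, -54/13, -90/13)

T1 rotate right-handed about the x-axis with cos θ = -12/13, sin θ = 5/13: (-5, -3, 0) → (-5, 36/13, -15/13)
T2 scale by (1, -3, 2): (-5, 36/13, -15/13) → (-5, -108/13, -30/13)
T3 scale by (-1, 1/2, 3): (-5, -108/13, -30/13) → (5, -54/13, -90/13)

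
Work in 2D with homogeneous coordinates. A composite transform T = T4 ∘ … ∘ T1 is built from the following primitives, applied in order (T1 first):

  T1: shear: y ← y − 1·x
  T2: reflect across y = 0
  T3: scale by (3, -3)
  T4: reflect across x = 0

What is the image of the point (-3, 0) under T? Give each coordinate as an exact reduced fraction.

T1 shear: y ← y − 1·x: (-3, 0) → (-3, 3)
T2 reflect across y = 0: (-3, 3) → (-3, -3)
T3 scale by (3, -3): (-3, -3) → (-9, 9)
T4 reflect across x = 0: (-9, 9) → (9, 9)

T(p) = (9, 9)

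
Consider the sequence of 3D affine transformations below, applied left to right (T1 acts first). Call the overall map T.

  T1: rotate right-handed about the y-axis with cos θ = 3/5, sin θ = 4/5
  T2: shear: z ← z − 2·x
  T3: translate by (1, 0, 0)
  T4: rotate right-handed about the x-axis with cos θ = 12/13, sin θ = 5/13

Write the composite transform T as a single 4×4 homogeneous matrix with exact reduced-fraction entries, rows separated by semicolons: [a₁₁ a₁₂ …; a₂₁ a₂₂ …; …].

T1 = [3/5 0 4/5 0; 0 1 0 0; -4/5 0 3/5 0; 0 0 0 1]
T2·T1 = [3/5 0 4/5 0; 0 1 0 0; -2 0 -1 0; 0 0 0 1]
T3·…·T1 = [3/5 0 4/5 1; 0 1 0 0; -2 0 -1 0; 0 0 0 1]
T4·…·T1 = [3/5 0 4/5 1; 10/13 12/13 5/13 0; -24/13 5/13 -12/13 0; 0 0 0 1]

T = [3/5 0 4/5 1; 10/13 12/13 5/13 0; -24/13 5/13 -12/13 0; 0 0 0 1]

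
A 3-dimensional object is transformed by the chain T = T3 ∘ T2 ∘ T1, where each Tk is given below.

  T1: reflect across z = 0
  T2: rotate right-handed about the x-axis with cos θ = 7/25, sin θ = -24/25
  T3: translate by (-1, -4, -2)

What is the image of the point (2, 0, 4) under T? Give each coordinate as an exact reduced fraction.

T1 reflect across z = 0: (2, 0, 4) → (2, 0, -4)
T2 rotate right-handed about the x-axis with cos θ = 7/25, sin θ = -24/25: (2, 0, -4) → (2, -96/25, -28/25)
T3 translate by (-1, -4, -2): (2, -96/25, -28/25) → (1, -196/25, -78/25)

T(p) = (1, -196/25, -78/25)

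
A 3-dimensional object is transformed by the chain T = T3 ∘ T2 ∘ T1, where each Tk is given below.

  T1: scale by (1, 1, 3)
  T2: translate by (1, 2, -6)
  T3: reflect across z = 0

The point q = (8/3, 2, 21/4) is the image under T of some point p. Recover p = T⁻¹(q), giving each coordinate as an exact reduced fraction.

T1 = [1 0 0 0; 0 1 0 0; 0 0 3 0; 0 0 0 1]
T2·T1 = [1 0 0 1; 0 1 0 2; 0 0 3 -6; 0 0 0 1]
T3·…·T1 = [1 0 0 1; 0 1 0 2; 0 0 -3 6; 0 0 0 1]
det M = -3; M⁻¹ = [1 0 0 -1; 0 1 0 -2; 0 0 -1/3 2; 0 0 0 1]
M⁻¹ · (8/3, 2, 21/4)ᵀ = (5/3, 0, 1/4)ᵀ

p = (5/3, 0, 1/4)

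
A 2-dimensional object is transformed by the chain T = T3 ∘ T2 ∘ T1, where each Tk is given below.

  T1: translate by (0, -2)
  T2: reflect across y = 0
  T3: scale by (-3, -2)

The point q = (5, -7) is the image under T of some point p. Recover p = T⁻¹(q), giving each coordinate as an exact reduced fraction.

T1 = [1 0 0; 0 1 -2; 0 0 1]
T2·T1 = [1 0 0; 0 -1 2; 0 0 1]
T3·…·T1 = [-3 0 0; 0 2 -4; 0 0 1]
det M = -6; M⁻¹ = [-1/3 0 0; 0 1/2 2; 0 0 1]
M⁻¹ · (5, -7)ᵀ = (-5/3, -3/2)ᵀ

p = (-5/3, -3/2)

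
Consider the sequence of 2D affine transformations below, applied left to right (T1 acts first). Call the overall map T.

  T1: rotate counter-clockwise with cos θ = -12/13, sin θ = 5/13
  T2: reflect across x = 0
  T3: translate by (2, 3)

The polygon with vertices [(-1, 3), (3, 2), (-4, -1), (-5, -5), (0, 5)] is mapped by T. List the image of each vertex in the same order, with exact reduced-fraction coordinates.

T1 rotate counter-clockwise with cos θ = -12/13, sin θ = 5/13: (-1, 3) → (-3/13, -41/13); (3, 2) → (-46/13, -9/13); (-4, -1) → (53/13, -8/13); (-5, -5) → (85/13, 35/13); (0, 5) → (-25/13, -60/13)
T2 reflect across x = 0: (-3/13, -41/13) → (3/13, -41/13); (-46/13, -9/13) → (46/13, -9/13); (53/13, -8/13) → (-53/13, -8/13); (85/13, 35/13) → (-85/13, 35/13); (-25/13, -60/13) → (25/13, -60/13)
T3 translate by (2, 3): (3/13, -41/13) → (29/13, -2/13); (46/13, -9/13) → (72/13, 30/13); (-53/13, -8/13) → (-27/13, 31/13); (-85/13, 35/13) → (-59/13, 74/13); (25/13, -60/13) → (51/13, -21/13)

image vertices: (29/13, -2/13), (72/13, 30/13), (-27/13, 31/13), (-59/13, 74/13), (51/13, -21/13)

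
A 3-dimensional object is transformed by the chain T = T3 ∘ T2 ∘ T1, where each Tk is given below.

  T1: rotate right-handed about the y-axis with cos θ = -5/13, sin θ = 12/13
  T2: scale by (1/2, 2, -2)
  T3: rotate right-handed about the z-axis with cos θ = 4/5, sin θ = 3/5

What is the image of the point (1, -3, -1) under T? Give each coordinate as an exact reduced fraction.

T(p) = (40/13, -135/26, 14/13)

T1 rotate right-handed about the y-axis with cos θ = -5/13, sin θ = 12/13: (1, -3, -1) → (-17/13, -3, -7/13)
T2 scale by (1/2, 2, -2): (-17/13, -3, -7/13) → (-17/26, -6, 14/13)
T3 rotate right-handed about the z-axis with cos θ = 4/5, sin θ = 3/5: (-17/26, -6, 14/13) → (40/13, -135/26, 14/13)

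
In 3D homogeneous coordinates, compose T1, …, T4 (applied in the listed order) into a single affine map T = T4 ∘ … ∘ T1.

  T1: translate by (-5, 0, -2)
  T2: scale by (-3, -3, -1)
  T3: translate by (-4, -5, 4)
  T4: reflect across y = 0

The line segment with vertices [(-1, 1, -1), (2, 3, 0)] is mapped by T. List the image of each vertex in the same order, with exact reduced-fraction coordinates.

image vertices: (14, 8, 7), (5, 14, 6)

T1 translate by (-5, 0, -2): (-1, 1, -1) → (-6, 1, -3); (2, 3, 0) → (-3, 3, -2)
T2 scale by (-3, -3, -1): (-6, 1, -3) → (18, -3, 3); (-3, 3, -2) → (9, -9, 2)
T3 translate by (-4, -5, 4): (18, -3, 3) → (14, -8, 7); (9, -9, 2) → (5, -14, 6)
T4 reflect across y = 0: (14, -8, 7) → (14, 8, 7); (5, -14, 6) → (5, 14, 6)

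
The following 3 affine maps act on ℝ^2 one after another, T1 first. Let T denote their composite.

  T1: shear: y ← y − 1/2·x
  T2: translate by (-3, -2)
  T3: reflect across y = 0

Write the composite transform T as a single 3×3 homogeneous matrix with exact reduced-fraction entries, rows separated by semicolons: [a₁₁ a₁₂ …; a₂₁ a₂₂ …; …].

T = [1 0 -3; 1/2 -1 2; 0 0 1]

T1 = [1 0 0; -1/2 1 0; 0 0 1]
T2·T1 = [1 0 -3; -1/2 1 -2; 0 0 1]
T3·…·T1 = [1 0 -3; 1/2 -1 2; 0 0 1]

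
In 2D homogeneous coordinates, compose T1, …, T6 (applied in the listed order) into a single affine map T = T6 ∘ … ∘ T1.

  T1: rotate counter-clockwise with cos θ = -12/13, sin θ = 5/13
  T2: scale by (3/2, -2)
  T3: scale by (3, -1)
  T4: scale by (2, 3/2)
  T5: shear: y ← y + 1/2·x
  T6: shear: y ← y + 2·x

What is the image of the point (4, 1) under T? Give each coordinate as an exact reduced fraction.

T(p) = (-477/13, -2337/26)

T1 rotate counter-clockwise with cos θ = -12/13, sin θ = 5/13: (4, 1) → (-53/13, 8/13)
T2 scale by (3/2, -2): (-53/13, 8/13) → (-159/26, -16/13)
T3 scale by (3, -1): (-159/26, -16/13) → (-477/26, 16/13)
T4 scale by (2, 3/2): (-477/26, 16/13) → (-477/13, 24/13)
T5 shear: y ← y + 1/2·x: (-477/13, 24/13) → (-477/13, -33/2)
T6 shear: y ← y + 2·x: (-477/13, -33/2) → (-477/13, -2337/26)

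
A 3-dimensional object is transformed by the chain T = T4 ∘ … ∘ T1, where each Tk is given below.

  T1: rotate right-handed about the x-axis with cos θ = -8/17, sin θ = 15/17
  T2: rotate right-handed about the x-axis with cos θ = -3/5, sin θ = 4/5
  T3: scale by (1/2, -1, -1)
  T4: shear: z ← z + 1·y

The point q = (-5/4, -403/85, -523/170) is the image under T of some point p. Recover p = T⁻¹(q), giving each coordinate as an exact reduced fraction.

T1 = [1 0 0 0; 0 -8/17 -15/17 0; 0 15/17 -8/17 0; 0 0 0 1]
T2·T1 = [1 0 0 0; 0 -36/85 77/85 0; 0 -77/85 -36/85 0; 0 0 0 1]
T3·…·T1 = [1/2 0 0 0; 0 36/85 -77/85 0; 0 77/85 36/85 0; 0 0 0 1]
T4·…·T1 = [1/2 0 0 0; 0 36/85 -77/85 0; 0 113/85 -41/85 0; 0 0 0 1]
det M = 1/2; M⁻¹ = [2 0 0 0; 0 -41/85 77/85 0; 0 -113/85 36/85 0; 0 0 0 1]
M⁻¹ · (-5/4, -403/85, -523/170)ᵀ = (-5/2, -1/2, 5)ᵀ

p = (-5/2, -1/2, 5)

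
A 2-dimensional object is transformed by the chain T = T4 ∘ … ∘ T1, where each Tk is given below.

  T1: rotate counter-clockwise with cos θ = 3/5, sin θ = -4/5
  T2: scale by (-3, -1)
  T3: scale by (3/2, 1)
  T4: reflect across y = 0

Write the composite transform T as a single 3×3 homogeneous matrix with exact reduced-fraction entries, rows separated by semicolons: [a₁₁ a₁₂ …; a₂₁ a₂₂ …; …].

T1 = [3/5 4/5 0; -4/5 3/5 0; 0 0 1]
T2·T1 = [-9/5 -12/5 0; 4/5 -3/5 0; 0 0 1]
T3·…·T1 = [-27/10 -18/5 0; 4/5 -3/5 0; 0 0 1]
T4·…·T1 = [-27/10 -18/5 0; -4/5 3/5 0; 0 0 1]

T = [-27/10 -18/5 0; -4/5 3/5 0; 0 0 1]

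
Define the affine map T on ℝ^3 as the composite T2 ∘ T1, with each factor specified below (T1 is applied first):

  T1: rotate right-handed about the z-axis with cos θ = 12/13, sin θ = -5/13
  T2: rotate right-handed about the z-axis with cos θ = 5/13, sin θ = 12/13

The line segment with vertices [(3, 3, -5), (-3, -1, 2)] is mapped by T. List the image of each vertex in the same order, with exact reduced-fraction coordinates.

image vertices: (3/169, 717/169, -5), (-241/169, -477/169, 2)

T1 rotate right-handed about the z-axis with cos θ = 12/13, sin θ = -5/13: (3, 3, -5) → (51/13, 21/13, -5); (-3, -1, 2) → (-41/13, 3/13, 2)
T2 rotate right-handed about the z-axis with cos θ = 5/13, sin θ = 12/13: (51/13, 21/13, -5) → (3/169, 717/169, -5); (-41/13, 3/13, 2) → (-241/169, -477/169, 2)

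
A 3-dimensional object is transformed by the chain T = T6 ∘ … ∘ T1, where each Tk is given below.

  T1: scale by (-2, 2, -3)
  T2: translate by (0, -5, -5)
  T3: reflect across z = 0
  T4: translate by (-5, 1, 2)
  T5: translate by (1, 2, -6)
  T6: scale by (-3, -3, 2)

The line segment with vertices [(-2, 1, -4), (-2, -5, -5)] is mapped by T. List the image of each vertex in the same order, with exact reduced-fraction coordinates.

image vertices: (0, 0, -22), (0, 36, -28)

T1 scale by (-2, 2, -3): (-2, 1, -4) → (4, 2, 12); (-2, -5, -5) → (4, -10, 15)
T2 translate by (0, -5, -5): (4, 2, 12) → (4, -3, 7); (4, -10, 15) → (4, -15, 10)
T3 reflect across z = 0: (4, -3, 7) → (4, -3, -7); (4, -15, 10) → (4, -15, -10)
T4 translate by (-5, 1, 2): (4, -3, -7) → (-1, -2, -5); (4, -15, -10) → (-1, -14, -8)
T5 translate by (1, 2, -6): (-1, -2, -5) → (0, 0, -11); (-1, -14, -8) → (0, -12, -14)
T6 scale by (-3, -3, 2): (0, 0, -11) → (0, 0, -22); (0, -12, -14) → (0, 36, -28)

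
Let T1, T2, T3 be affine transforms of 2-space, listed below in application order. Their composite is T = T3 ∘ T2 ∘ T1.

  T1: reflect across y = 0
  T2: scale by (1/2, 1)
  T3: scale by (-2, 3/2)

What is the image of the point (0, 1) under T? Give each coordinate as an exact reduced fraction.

T(p) = (0, -3/2)

T1 reflect across y = 0: (0, 1) → (0, -1)
T2 scale by (1/2, 1): (0, -1) → (0, -1)
T3 scale by (-2, 3/2): (0, -1) → (0, -3/2)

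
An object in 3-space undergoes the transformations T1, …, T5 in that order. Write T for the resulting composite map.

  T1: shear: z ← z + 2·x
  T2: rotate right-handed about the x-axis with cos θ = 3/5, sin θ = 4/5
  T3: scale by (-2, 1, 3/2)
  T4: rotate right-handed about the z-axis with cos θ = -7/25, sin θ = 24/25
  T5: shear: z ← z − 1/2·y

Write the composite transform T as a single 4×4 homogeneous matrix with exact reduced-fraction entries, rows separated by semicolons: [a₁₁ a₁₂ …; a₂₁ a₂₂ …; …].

T = [262/125 -72/125 96/125 0; -184/125 -21/125 28/125 0; 317/125 321/250 197/250 0; 0 0 0 1]

T1 = [1 0 0 0; 0 1 0 0; 2 0 1 0; 0 0 0 1]
T2·T1 = [1 0 0 0; -8/5 3/5 -4/5 0; 6/5 4/5 3/5 0; 0 0 0 1]
T3·…·T1 = [-2 0 0 0; -8/5 3/5 -4/5 0; 9/5 6/5 9/10 0; 0 0 0 1]
T4·…·T1 = [262/125 -72/125 96/125 0; -184/125 -21/125 28/125 0; 9/5 6/5 9/10 0; 0 0 0 1]
T5·…·T1 = [262/125 -72/125 96/125 0; -184/125 -21/125 28/125 0; 317/125 321/250 197/250 0; 0 0 0 1]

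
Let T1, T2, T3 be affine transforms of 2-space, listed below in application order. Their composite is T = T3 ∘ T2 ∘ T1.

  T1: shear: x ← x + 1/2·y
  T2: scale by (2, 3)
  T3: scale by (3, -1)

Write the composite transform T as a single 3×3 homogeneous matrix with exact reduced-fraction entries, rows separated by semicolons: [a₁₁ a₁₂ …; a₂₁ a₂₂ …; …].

T = [6 3 0; 0 -3 0; 0 0 1]

T1 = [1 1/2 0; 0 1 0; 0 0 1]
T2·T1 = [2 1 0; 0 3 0; 0 0 1]
T3·…·T1 = [6 3 0; 0 -3 0; 0 0 1]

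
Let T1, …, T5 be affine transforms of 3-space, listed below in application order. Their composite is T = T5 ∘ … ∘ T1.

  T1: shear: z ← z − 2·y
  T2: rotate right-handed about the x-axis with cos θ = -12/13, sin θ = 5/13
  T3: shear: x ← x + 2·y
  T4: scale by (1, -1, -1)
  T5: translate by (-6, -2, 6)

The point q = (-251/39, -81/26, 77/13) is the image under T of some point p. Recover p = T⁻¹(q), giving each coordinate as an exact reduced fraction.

p = (-8/3, -1, -5/2)

T1 = [1 0 0 0; 0 1 0 0; 0 -2 1 0; 0 0 0 1]
T2·T1 = [1 0 0 0; 0 -2/13 -5/13 0; 0 29/13 -12/13 0; 0 0 0 1]
T3·…·T1 = [1 -4/13 -10/13 0; 0 -2/13 -5/13 0; 0 29/13 -12/13 0; 0 0 0 1]
T4·…·T1 = [1 -4/13 -10/13 0; 0 2/13 5/13 0; 0 -29/13 12/13 0; 0 0 0 1]
T5·…·T1 = [1 -4/13 -10/13 -6; 0 2/13 5/13 -2; 0 -29/13 12/13 6; 0 0 0 1]
det M = 1; M⁻¹ = [1 2 0 10; 0 12/13 -5/13 54/13; 0 29/13 2/13 46/13; 0 0 0 1]
M⁻¹ · (-251/39, -81/26, 77/13)ᵀ = (-8/3, -1, -5/2)ᵀ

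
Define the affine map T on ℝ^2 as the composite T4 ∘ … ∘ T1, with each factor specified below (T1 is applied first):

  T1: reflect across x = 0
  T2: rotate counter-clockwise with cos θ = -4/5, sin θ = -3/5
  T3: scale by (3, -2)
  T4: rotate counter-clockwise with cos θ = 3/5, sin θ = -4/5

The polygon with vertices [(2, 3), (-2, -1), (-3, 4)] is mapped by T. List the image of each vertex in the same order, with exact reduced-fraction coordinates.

image vertices: (201/25, -168/25), (-83/25, 144/25), (8, 6)

T1 reflect across x = 0: (2, 3) → (-2, 3); (-2, -1) → (2, -1); (-3, 4) → (3, 4)
T2 rotate counter-clockwise with cos θ = -4/5, sin θ = -3/5: (-2, 3) → (17/5, -6/5); (2, -1) → (-11/5, -2/5); (3, 4) → (0, -5)
T3 scale by (3, -2): (17/5, -6/5) → (51/5, 12/5); (-11/5, -2/5) → (-33/5, 4/5); (0, -5) → (0, 10)
T4 rotate counter-clockwise with cos θ = 3/5, sin θ = -4/5: (51/5, 12/5) → (201/25, -168/25); (-33/5, 4/5) → (-83/25, 144/25); (0, 10) → (8, 6)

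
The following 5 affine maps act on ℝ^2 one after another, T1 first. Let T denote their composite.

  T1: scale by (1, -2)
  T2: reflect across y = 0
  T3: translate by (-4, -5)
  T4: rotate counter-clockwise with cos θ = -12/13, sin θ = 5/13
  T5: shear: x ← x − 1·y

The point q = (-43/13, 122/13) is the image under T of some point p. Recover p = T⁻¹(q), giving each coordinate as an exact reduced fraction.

T1 = [1 0 0; 0 -2 0; 0 0 1]
T2·T1 = [1 0 0; 0 2 0; 0 0 1]
T3·…·T1 = [1 0 -4; 0 2 -5; 0 0 1]
T4·…·T1 = [-12/13 -10/13 73/13; 5/13 -24/13 40/13; 0 0 1]
T5·…·T1 = [-17/13 14/13 33/13; 5/13 -24/13 40/13; 0 0 1]
det M = 2; M⁻¹ = [-12/13 -7/13 4; -5/26 -17/26 5/2; 0 0 1]
M⁻¹ · (-43/13, 122/13)ᵀ = (2, -3)ᵀ

p = (2, -3)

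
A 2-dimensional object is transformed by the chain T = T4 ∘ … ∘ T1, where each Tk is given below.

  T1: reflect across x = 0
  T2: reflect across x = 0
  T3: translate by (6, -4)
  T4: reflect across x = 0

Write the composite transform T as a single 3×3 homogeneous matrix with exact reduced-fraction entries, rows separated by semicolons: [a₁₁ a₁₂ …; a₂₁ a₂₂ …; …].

T1 = [-1 0 0; 0 1 0; 0 0 1]
T2·T1 = [1 0 0; 0 1 0; 0 0 1]
T3·…·T1 = [1 0 6; 0 1 -4; 0 0 1]
T4·…·T1 = [-1 0 -6; 0 1 -4; 0 0 1]

T = [-1 0 -6; 0 1 -4; 0 0 1]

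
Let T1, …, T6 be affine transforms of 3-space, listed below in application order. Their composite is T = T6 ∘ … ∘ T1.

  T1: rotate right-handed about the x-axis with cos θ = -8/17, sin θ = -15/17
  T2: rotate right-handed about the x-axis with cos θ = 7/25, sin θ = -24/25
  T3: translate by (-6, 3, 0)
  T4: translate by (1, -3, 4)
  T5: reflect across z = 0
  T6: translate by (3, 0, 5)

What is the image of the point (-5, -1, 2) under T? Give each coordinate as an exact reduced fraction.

T(p) = (-7, 242/425, 1344/425)

T1 rotate right-handed about the x-axis with cos θ = -8/17, sin θ = -15/17: (-5, -1, 2) → (-5, 38/17, -1/17)
T2 rotate right-handed about the x-axis with cos θ = 7/25, sin θ = -24/25: (-5, 38/17, -1/17) → (-5, 242/425, -919/425)
T3 translate by (-6, 3, 0): (-5, 242/425, -919/425) → (-11, 1517/425, -919/425)
T4 translate by (1, -3, 4): (-11, 1517/425, -919/425) → (-10, 242/425, 781/425)
T5 reflect across z = 0: (-10, 242/425, 781/425) → (-10, 242/425, -781/425)
T6 translate by (3, 0, 5): (-10, 242/425, -781/425) → (-7, 242/425, 1344/425)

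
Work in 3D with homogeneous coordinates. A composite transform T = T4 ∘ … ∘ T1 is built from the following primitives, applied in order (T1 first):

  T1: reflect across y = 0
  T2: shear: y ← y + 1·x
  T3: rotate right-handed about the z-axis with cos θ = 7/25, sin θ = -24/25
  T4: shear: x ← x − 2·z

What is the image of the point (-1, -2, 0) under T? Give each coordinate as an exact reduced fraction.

T1 reflect across y = 0: (-1, -2, 0) → (-1, 2, 0)
T2 shear: y ← y + 1·x: (-1, 2, 0) → (-1, 1, 0)
T3 rotate right-handed about the z-axis with cos θ = 7/25, sin θ = -24/25: (-1, 1, 0) → (17/25, 31/25, 0)
T4 shear: x ← x − 2·z: (17/25, 31/25, 0) → (17/25, 31/25, 0)

T(p) = (17/25, 31/25, 0)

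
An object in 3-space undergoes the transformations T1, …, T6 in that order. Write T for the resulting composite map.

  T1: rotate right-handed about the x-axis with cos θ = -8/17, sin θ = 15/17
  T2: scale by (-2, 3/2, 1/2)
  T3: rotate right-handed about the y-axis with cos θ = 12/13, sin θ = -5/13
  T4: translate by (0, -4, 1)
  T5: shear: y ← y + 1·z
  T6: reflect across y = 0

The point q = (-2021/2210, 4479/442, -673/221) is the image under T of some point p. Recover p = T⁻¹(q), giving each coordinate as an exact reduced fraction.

p = (6/5, -5, 5)

T1 = [1 0 0 0; 0 -8/17 -15/17 0; 0 15/17 -8/17 0; 0 0 0 1]
T2·T1 = [-2 0 0 0; 0 -12/17 -45/34 0; 0 15/34 -4/17 0; 0 0 0 1]
T3·…·T1 = [-24/13 -75/442 20/221 0; 0 -12/17 -45/34 0; -10/13 90/221 -48/221 0; 0 0 0 1]
T4·…·T1 = [-24/13 -75/442 20/221 0; 0 -12/17 -45/34 -4; -10/13 90/221 -48/221 1; 0 0 0 1]
T5·…·T1 = [-24/13 -75/442 20/221 0; -10/13 -66/221 -681/442 -3; -10/13 90/221 -48/221 1; 0 0 0 1]
T6·…·T1 = [-24/13 -75/442 20/221 0; 10/13 66/221 681/442 3; -10/13 90/221 -48/221 1; 0 0 0 1]
det M = 3/2; M⁻¹ = [-6/13 0 -5/26 5/26; -150/221 16/51 1288/663 -1912/663; 80/221 10/17 -62/221 -328/221; 0 0 0 1]
M⁻¹ · (-2021/2210, 4479/442, -673/221)ᵀ = (6/5, -5, 5)ᵀ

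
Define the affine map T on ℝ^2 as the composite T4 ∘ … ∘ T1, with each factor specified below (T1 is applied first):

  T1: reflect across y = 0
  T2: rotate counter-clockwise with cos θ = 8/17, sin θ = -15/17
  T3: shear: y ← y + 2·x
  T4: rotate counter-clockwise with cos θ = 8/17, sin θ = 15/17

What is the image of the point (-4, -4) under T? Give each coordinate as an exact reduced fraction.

T(p) = (-1996/289, 1604/289)

T1 reflect across y = 0: (-4, -4) → (-4, 4)
T2 rotate counter-clockwise with cos θ = 8/17, sin θ = -15/17: (-4, 4) → (28/17, 92/17)
T3 shear: y ← y + 2·x: (28/17, 92/17) → (28/17, 148/17)
T4 rotate counter-clockwise with cos θ = 8/17, sin θ = 15/17: (28/17, 148/17) → (-1996/289, 1604/289)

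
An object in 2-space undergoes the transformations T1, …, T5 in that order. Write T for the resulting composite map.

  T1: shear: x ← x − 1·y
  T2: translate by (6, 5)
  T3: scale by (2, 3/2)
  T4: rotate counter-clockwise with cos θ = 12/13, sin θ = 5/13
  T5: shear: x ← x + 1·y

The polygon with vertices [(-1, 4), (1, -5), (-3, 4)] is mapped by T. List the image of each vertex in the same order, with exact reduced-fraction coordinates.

T1 shear: x ← x − 1·y: (-1, 4) → (-5, 4); (1, -5) → (6, -5); (-3, 4) → (-7, 4)
T2 translate by (6, 5): (-5, 4) → (1, 9); (6, -5) → (12, 0); (-7, 4) → (-1, 9)
T3 scale by (2, 3/2): (1, 9) → (2, 27/2); (12, 0) → (24, 0); (-1, 9) → (-2, 27/2)
T4 rotate counter-clockwise with cos θ = 12/13, sin θ = 5/13: (2, 27/2) → (-87/26, 172/13); (24, 0) → (288/13, 120/13); (-2, 27/2) → (-183/26, 152/13)
T5 shear: x ← x + 1·y: (-87/26, 172/13) → (257/26, 172/13); (288/13, 120/13) → (408/13, 120/13); (-183/26, 152/13) → (121/26, 152/13)

image vertices: (257/26, 172/13), (408/13, 120/13), (121/26, 152/13)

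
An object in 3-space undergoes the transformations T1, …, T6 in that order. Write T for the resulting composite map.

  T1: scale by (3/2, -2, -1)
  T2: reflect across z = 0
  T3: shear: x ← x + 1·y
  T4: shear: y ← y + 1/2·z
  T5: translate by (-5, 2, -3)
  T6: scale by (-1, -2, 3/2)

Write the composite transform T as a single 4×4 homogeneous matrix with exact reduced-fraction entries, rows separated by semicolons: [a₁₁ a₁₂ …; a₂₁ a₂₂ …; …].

T1 = [3/2 0 0 0; 0 -2 0 0; 0 0 -1 0; 0 0 0 1]
T2·T1 = [3/2 0 0 0; 0 -2 0 0; 0 0 1 0; 0 0 0 1]
T3·…·T1 = [3/2 -2 0 0; 0 -2 0 0; 0 0 1 0; 0 0 0 1]
T4·…·T1 = [3/2 -2 0 0; 0 -2 1/2 0; 0 0 1 0; 0 0 0 1]
T5·…·T1 = [3/2 -2 0 -5; 0 -2 1/2 2; 0 0 1 -3; 0 0 0 1]
T6·…·T1 = [-3/2 2 0 5; 0 4 -1 -4; 0 0 3/2 -9/2; 0 0 0 1]

T = [-3/2 2 0 5; 0 4 -1 -4; 0 0 3/2 -9/2; 0 0 0 1]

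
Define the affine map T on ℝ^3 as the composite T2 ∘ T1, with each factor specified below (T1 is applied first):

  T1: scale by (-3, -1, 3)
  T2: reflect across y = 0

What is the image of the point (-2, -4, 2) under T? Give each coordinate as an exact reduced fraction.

T(p) = (6, -4, 6)

T1 scale by (-3, -1, 3): (-2, -4, 2) → (6, 4, 6)
T2 reflect across y = 0: (6, 4, 6) → (6, -4, 6)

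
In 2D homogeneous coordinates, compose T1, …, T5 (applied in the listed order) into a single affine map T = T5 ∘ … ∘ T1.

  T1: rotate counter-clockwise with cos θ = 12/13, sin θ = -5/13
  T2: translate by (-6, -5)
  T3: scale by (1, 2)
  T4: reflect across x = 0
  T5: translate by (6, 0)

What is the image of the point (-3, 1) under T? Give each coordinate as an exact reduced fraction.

T(p) = (187/13, -76/13)

T1 rotate counter-clockwise with cos θ = 12/13, sin θ = -5/13: (-3, 1) → (-31/13, 27/13)
T2 translate by (-6, -5): (-31/13, 27/13) → (-109/13, -38/13)
T3 scale by (1, 2): (-109/13, -38/13) → (-109/13, -76/13)
T4 reflect across x = 0: (-109/13, -76/13) → (109/13, -76/13)
T5 translate by (6, 0): (109/13, -76/13) → (187/13, -76/13)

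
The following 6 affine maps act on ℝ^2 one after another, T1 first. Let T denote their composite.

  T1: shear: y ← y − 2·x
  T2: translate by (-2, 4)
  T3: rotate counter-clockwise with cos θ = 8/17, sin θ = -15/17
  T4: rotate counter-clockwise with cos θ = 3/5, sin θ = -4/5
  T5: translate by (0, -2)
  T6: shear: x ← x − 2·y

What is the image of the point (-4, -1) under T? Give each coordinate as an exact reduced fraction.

T1 shear: y ← y − 2·x: (-4, -1) → (-4, 7)
T2 translate by (-2, 4): (-4, 7) → (-6, 11)
T3 rotate counter-clockwise with cos θ = 8/17, sin θ = -15/17: (-6, 11) → (117/17, 178/17)
T4 rotate counter-clockwise with cos θ = 3/5, sin θ = -4/5: (117/17, 178/17) → (1063/85, 66/85)
T5 translate by (0, -2): (1063/85, 66/85) → (1063/85, -104/85)
T6 shear: x ← x − 2·y: (1063/85, -104/85) → (1271/85, -104/85)

T(p) = (1271/85, -104/85)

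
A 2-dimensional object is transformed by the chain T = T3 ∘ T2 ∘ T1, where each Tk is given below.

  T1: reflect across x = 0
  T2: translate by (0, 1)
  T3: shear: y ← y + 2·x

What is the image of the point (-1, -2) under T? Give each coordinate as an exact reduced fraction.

T1 reflect across x = 0: (-1, -2) → (1, -2)
T2 translate by (0, 1): (1, -2) → (1, -1)
T3 shear: y ← y + 2·x: (1, -1) → (1, 1)

T(p) = (1, 1)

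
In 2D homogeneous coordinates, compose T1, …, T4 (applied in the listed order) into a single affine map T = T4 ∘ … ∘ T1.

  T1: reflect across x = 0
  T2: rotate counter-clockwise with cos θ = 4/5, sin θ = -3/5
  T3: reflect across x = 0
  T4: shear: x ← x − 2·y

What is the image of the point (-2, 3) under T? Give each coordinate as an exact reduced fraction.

T(p) = (-29/5, 6/5)

T1 reflect across x = 0: (-2, 3) → (2, 3)
T2 rotate counter-clockwise with cos θ = 4/5, sin θ = -3/5: (2, 3) → (17/5, 6/5)
T3 reflect across x = 0: (17/5, 6/5) → (-17/5, 6/5)
T4 shear: x ← x − 2·y: (-17/5, 6/5) → (-29/5, 6/5)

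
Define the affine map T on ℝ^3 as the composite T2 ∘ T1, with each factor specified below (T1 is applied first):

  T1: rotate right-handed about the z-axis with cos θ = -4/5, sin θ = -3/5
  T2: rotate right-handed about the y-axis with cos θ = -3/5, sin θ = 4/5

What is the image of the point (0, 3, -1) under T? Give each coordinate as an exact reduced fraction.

T1 rotate right-handed about the z-axis with cos θ = -4/5, sin θ = -3/5: (0, 3, -1) → (9/5, -12/5, -1)
T2 rotate right-handed about the y-axis with cos θ = -3/5, sin θ = 4/5: (9/5, -12/5, -1) → (-47/25, -12/5, -21/25)

T(p) = (-47/25, -12/5, -21/25)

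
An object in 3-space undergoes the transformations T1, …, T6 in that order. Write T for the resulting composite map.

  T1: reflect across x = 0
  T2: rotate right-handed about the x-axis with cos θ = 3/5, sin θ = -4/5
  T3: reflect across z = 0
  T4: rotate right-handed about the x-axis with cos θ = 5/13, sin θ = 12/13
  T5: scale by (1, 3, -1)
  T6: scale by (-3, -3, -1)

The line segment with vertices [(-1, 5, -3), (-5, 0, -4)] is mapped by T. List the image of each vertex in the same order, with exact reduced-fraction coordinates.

T1 reflect across x = 0: (-1, 5, -3) → (1, 5, -3); (-5, 0, -4) → (5, 0, -4)
T2 rotate right-handed about the x-axis with cos θ = 3/5, sin θ = -4/5: (1, 5, -3) → (1, 3/5, -29/5); (5, 0, -4) → (5, -16/5, -12/5)
T3 reflect across z = 0: (1, 3/5, -29/5) → (1, 3/5, 29/5); (5, -16/5, -12/5) → (5, -16/5, 12/5)
T4 rotate right-handed about the x-axis with cos θ = 5/13, sin θ = 12/13: (1, 3/5, 29/5) → (1, -333/65, 181/65); (5, -16/5, 12/5) → (5, -224/65, -132/65)
T5 scale by (1, 3, -1): (1, -333/65, 181/65) → (1, -999/65, -181/65); (5, -224/65, -132/65) → (5, -672/65, 132/65)
T6 scale by (-3, -3, -1): (1, -999/65, -181/65) → (-3, 2997/65, 181/65); (5, -672/65, 132/65) → (-15, 2016/65, -132/65)

image vertices: (-3, 2997/65, 181/65), (-15, 2016/65, -132/65)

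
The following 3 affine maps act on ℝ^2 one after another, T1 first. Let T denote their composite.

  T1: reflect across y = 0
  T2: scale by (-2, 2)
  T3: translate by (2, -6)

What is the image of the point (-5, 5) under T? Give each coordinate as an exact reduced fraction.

T1 reflect across y = 0: (-5, 5) → (-5, -5)
T2 scale by (-2, 2): (-5, -5) → (10, -10)
T3 translate by (2, -6): (10, -10) → (12, -16)

T(p) = (12, -16)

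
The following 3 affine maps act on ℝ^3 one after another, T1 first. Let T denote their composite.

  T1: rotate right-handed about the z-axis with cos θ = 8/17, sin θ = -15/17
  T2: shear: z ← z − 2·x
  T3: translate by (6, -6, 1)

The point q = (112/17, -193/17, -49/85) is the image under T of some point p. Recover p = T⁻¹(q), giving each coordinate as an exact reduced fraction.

T1 = [8/17 15/17 0 0; -15/17 8/17 0 0; 0 0 1 0; 0 0 0 1]
T2·T1 = [8/17 15/17 0 0; -15/17 8/17 0 0; -16/17 -30/17 1 0; 0 0 0 1]
T3·…·T1 = [8/17 15/17 0 6; -15/17 8/17 0 -6; -16/17 -30/17 1 1; 0 0 0 1]
det M = 1; M⁻¹ = [8/17 -15/17 0 -138/17; 15/17 8/17 0 -42/17; 2 0 1 -13; 0 0 0 1]
M⁻¹ · (112/17, -193/17, -49/85)ᵀ = (5, -2, -2/5)ᵀ

p = (5, -2, -2/5)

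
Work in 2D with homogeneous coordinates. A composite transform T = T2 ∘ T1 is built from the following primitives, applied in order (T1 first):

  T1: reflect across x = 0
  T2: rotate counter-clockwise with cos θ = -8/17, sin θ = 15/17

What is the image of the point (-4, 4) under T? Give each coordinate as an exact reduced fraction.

T(p) = (-92/17, 28/17)

T1 reflect across x = 0: (-4, 4) → (4, 4)
T2 rotate counter-clockwise with cos θ = -8/17, sin θ = 15/17: (4, 4) → (-92/17, 28/17)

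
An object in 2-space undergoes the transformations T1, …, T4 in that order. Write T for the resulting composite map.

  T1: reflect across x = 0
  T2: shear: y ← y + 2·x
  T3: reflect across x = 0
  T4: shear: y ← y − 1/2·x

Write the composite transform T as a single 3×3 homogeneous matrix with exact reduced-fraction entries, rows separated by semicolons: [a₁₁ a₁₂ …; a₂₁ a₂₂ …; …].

T = [1 0 0; -5/2 1 0; 0 0 1]

T1 = [-1 0 0; 0 1 0; 0 0 1]
T2·T1 = [-1 0 0; -2 1 0; 0 0 1]
T3·…·T1 = [1 0 0; -2 1 0; 0 0 1]
T4·…·T1 = [1 0 0; -5/2 1 0; 0 0 1]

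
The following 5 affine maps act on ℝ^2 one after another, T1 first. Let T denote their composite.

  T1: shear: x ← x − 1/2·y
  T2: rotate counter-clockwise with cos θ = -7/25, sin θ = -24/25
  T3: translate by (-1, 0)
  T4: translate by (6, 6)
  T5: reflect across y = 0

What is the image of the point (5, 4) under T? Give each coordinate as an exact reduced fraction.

T(p) = (8, -2)

T1 shear: x ← x − 1/2·y: (5, 4) → (3, 4)
T2 rotate counter-clockwise with cos θ = -7/25, sin θ = -24/25: (3, 4) → (3, -4)
T3 translate by (-1, 0): (3, -4) → (2, -4)
T4 translate by (6, 6): (2, -4) → (8, 2)
T5 reflect across y = 0: (8, 2) → (8, -2)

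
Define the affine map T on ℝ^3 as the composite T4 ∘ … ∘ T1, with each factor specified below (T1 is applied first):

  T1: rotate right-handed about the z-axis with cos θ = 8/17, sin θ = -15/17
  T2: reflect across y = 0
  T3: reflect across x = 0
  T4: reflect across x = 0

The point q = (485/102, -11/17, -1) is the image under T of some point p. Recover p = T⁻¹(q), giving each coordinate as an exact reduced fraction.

p = (5/3, 9/2, -1)

T1 = [8/17 15/17 0 0; -15/17 8/17 0 0; 0 0 1 0; 0 0 0 1]
T2·T1 = [8/17 15/17 0 0; 15/17 -8/17 0 0; 0 0 1 0; 0 0 0 1]
T3·…·T1 = [-8/17 -15/17 0 0; 15/17 -8/17 0 0; 0 0 1 0; 0 0 0 1]
T4·…·T1 = [8/17 15/17 0 0; 15/17 -8/17 0 0; 0 0 1 0; 0 0 0 1]
det M = -1; M⁻¹ = [8/17 15/17 0 0; 15/17 -8/17 0 0; 0 0 1 0; 0 0 0 1]
M⁻¹ · (485/102, -11/17, -1)ᵀ = (5/3, 9/2, -1)ᵀ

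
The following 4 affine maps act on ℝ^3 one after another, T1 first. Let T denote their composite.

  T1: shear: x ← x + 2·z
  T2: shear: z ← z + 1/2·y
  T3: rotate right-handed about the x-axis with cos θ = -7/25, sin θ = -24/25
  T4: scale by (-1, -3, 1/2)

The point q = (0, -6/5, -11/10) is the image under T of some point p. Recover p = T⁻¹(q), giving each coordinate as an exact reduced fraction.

p = (0, 2, 0)

T1 = [1 0 2 0; 0 1 0 0; 0 0 1 0; 0 0 0 1]
T2·T1 = [1 0 2 0; 0 1 0 0; 0 1/2 1 0; 0 0 0 1]
T3·…·T1 = [1 0 2 0; 0 1/5 24/25 0; 0 -11/10 -7/25 0; 0 0 0 1]
T4·…·T1 = [-1 0 -2 0; 0 -3/5 -72/25 0; 0 -11/20 -7/50 0; 0 0 0 1]
det M = 3/2; M⁻¹ = [-1 11/15 -4/5 0; 0 7/75 -48/25 0; 0 -11/30 2/5 0; 0 0 0 1]
M⁻¹ · (0, -6/5, -11/10)ᵀ = (0, 2, 0)ᵀ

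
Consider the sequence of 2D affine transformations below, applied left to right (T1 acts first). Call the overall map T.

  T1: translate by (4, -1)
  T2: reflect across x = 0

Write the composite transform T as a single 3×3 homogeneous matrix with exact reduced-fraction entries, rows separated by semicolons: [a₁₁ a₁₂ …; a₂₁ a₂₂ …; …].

T1 = [1 0 4; 0 1 -1; 0 0 1]
T2·T1 = [-1 0 -4; 0 1 -1; 0 0 1]

T = [-1 0 -4; 0 1 -1; 0 0 1]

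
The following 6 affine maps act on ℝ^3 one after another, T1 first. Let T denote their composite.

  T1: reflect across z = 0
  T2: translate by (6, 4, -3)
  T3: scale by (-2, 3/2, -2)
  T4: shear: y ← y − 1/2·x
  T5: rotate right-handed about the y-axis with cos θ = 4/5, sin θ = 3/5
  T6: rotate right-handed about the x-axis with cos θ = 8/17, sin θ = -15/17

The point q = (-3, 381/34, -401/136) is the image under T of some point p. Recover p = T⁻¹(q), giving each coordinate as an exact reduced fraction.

T1 = [1 0 0 0; 0 1 0 0; 0 0 -1 0; 0 0 0 1]
T2·T1 = [1 0 0 6; 0 1 0 4; 0 0 -1 -3; 0 0 0 1]
T3·…·T1 = [-2 0 0 -12; 0 3/2 0 6; 0 0 2 6; 0 0 0 1]
T4·…·T1 = [-2 0 0 -12; 1 3/2 0 12; 0 0 2 6; 0 0 0 1]
T5·…·T1 = [-8/5 0 6/5 -6; 1 3/2 0 12; 6/5 0 8/5 12; 0 0 0 1]
T6·…·T1 = [-8/5 0 6/5 -6; 26/17 12/17 24/17 276/17; -27/85 -45/34 64/85 -84/17; 0 0 0 1]
det M = -6; M⁻¹ = [-2/5 9/34 12/85 -6; 4/15 7/51 -58/85 -4; 3/10 6/17 16/85 -3; 0 0 0 1]
M⁻¹ · (-3, 381/34, -401/136)ᵀ = (-9/4, -5/4, -1/2)ᵀ

p = (-9/4, -5/4, -1/2)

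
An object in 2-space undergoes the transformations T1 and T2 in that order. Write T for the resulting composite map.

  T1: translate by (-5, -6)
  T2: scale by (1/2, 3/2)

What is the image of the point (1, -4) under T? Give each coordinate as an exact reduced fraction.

T1 translate by (-5, -6): (1, -4) → (-4, -10)
T2 scale by (1/2, 3/2): (-4, -10) → (-2, -15)

T(p) = (-2, -15)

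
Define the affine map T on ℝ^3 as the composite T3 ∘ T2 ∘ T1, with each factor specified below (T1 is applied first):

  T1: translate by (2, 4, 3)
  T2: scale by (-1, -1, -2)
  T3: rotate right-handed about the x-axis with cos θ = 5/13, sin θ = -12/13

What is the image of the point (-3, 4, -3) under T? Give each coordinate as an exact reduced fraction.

T1 translate by (2, 4, 3): (-3, 4, -3) → (-1, 8, 0)
T2 scale by (-1, -1, -2): (-1, 8, 0) → (1, -8, 0)
T3 rotate right-handed about the x-axis with cos θ = 5/13, sin θ = -12/13: (1, -8, 0) → (1, -40/13, 96/13)

T(p) = (1, -40/13, 96/13)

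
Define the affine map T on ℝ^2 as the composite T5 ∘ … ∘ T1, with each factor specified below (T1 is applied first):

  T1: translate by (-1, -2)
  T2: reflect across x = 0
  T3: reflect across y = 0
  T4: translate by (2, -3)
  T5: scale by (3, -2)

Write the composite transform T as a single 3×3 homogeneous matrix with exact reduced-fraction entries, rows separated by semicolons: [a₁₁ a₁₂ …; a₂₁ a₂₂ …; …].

T = [-3 0 9; 0 2 2; 0 0 1]

T1 = [1 0 -1; 0 1 -2; 0 0 1]
T2·T1 = [-1 0 1; 0 1 -2; 0 0 1]
T3·…·T1 = [-1 0 1; 0 -1 2; 0 0 1]
T4·…·T1 = [-1 0 3; 0 -1 -1; 0 0 1]
T5·…·T1 = [-3 0 9; 0 2 2; 0 0 1]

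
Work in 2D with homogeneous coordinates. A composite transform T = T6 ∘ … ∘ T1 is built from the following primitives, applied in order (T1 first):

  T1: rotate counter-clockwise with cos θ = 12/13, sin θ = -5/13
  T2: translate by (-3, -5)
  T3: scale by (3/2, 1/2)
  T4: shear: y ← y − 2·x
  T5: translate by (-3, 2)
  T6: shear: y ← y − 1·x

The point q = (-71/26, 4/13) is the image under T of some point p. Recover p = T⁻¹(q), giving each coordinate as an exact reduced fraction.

p = (4, -4/3)

T1 = [12/13 5/13 0; -5/13 12/13 0; 0 0 1]
T2·T1 = [12/13 5/13 -3; -5/13 12/13 -5; 0 0 1]
T3·…·T1 = [18/13 15/26 -9/2; -5/26 6/13 -5/2; 0 0 1]
T4·…·T1 = [18/13 15/26 -9/2; -77/26 -9/13 13/2; 0 0 1]
T5·…·T1 = [18/13 15/26 -15/2; -77/26 -9/13 17/2; 0 0 1]
T6·…·T1 = [18/13 15/26 -15/2; -113/26 -33/26 16; 0 0 1]
det M = 3/4; M⁻¹ = [-22/13 -10/13 -5/13; 226/39 24/13 181/13; 0 0 1]
M⁻¹ · (-71/26, 4/13)ᵀ = (4, -4/3)ᵀ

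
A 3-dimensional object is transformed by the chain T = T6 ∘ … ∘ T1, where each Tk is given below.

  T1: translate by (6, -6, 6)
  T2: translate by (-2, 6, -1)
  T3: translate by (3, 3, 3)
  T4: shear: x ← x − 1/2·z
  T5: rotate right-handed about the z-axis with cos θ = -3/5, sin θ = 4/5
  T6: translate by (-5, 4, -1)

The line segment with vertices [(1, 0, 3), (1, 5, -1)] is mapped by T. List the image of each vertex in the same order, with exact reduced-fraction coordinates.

T1 translate by (6, -6, 6): (1, 0, 3) → (7, -6, 9); (1, 5, -1) → (7, -1, 5)
T2 translate by (-2, 6, -1): (7, -6, 9) → (5, 0, 8); (7, -1, 5) → (5, 5, 4)
T3 translate by (3, 3, 3): (5, 0, 8) → (8, 3, 11); (5, 5, 4) → (8, 8, 7)
T4 shear: x ← x − 1/2·z: (8, 3, 11) → (5/2, 3, 11); (8, 8, 7) → (9/2, 8, 7)
T5 rotate right-handed about the z-axis with cos θ = -3/5, sin θ = 4/5: (5/2, 3, 11) → (-39/10, 1/5, 11); (9/2, 8, 7) → (-91/10, -6/5, 7)
T6 translate by (-5, 4, -1): (-39/10, 1/5, 11) → (-89/10, 21/5, 10); (-91/10, -6/5, 7) → (-141/10, 14/5, 6)

image vertices: (-89/10, 21/5, 10), (-141/10, 14/5, 6)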